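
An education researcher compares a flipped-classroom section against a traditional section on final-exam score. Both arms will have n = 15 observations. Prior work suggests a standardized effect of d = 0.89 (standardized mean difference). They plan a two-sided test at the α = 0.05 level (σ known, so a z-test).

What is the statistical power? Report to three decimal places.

Power ≈ 0.683

Noncentrality parameter: δ = d·√(n/2) = 0.89 × √(15/2) = 2.4374
Two-sided α = 0.05 → critical value z_{0.025} = 1.960.
Power = Φ(δ − 1.960) + Φ(−δ − 1.960) = Φ(0.477) + Φ(-4.397) = 0.6835 + 0.0000 = 0.6835.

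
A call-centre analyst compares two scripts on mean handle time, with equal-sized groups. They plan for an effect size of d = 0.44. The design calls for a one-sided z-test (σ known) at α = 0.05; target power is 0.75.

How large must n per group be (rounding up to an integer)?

n = 56 per group

Set Φ(δ − 1.645) = 0.75; then δ − 1.645 = Φ⁻¹(0.75) = 0.674, giving δ = 2.319.
δ = d·√(n/2) ⇒ n = 2(δ/d)² = 2 × (2.319 / 0.44)² = 55.57.
Rounding up, n = 56 per group.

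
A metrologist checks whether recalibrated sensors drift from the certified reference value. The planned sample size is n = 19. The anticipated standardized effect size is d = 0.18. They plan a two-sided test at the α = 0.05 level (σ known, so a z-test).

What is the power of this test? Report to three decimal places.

Power ≈ 0.123

Noncentrality parameter: δ = d·√n = 0.18 × √19 = 0.7846
Two-sided α = 0.05 → critical value z_{0.025} = 1.960.
Power = Φ(δ − 1.960) + Φ(−δ − 1.960) = Φ(-1.175) + Φ(-2.745) = 0.1199 + 0.0030 = 0.1230.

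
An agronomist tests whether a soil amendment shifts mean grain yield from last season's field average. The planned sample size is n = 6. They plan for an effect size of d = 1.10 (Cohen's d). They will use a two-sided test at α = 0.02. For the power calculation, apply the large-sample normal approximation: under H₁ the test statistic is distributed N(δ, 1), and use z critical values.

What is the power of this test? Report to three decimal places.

Noncentrality parameter: δ = d·√n = 1.10 × √6 = 2.6944
Two-sided α = 0.02 → critical value z_{0.01} = 2.326.
Power = Φ(δ − 2.326) + Φ(−δ − 2.326) = Φ(0.368) + Φ(-5.021) = 0.6436 + 0.0000 = 0.6436.

Power ≈ 0.644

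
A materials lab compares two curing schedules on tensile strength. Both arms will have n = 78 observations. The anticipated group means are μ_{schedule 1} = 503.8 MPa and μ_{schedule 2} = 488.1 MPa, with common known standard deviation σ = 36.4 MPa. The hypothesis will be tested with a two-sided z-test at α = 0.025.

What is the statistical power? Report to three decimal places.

Standardized effect: d = |μ_{schedule 1} − μ_{schedule 2}| / σ = |503.8 − 488.1| / 36.4 = 0.4313
Noncentrality parameter: δ = d·√(n/2) = 0.4313 × √(78/2) = 2.6936
Two-sided α = 0.025 → critical value z_{0.0125} = 2.241.
Power = Φ(δ − 2.241) + Φ(−δ − 2.241) = Φ(0.452) + Φ(-4.935) = 0.6744 + 0.0000 = 0.6744.

Power ≈ 0.674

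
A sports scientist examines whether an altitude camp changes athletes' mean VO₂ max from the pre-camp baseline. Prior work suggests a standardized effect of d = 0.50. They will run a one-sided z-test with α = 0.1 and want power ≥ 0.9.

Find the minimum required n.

n = 27

Set Φ(δ − 1.282) = 0.9; then δ − 1.282 = Φ⁻¹(0.9) = 1.282, giving δ = 2.563.
δ = d·√n ⇒ n = (δ/d)² = (2.563 / 0.50)² = 26.28.
Rounding up, n = 27.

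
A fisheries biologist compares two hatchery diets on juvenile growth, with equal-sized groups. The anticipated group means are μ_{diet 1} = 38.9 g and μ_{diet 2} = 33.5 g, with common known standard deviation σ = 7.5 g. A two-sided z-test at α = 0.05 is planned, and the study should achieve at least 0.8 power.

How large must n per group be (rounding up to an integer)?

Standardized effect: d = |μ_{diet 1} − μ_{diet 2}| / σ = |38.9 − 33.5| / 7.5 = 0.7200
For power 0.8 need Φ(δ − z_{0.025}) = 0.8, so δ = z_{0.025} + z_{0.20} = 1.960 + 0.842 = 2.802.
(For δ > 0 the lower-tail rejection region contributes negligibly to power, so the one-term inversion is standard.)
δ = d·√(n/2) ⇒ n = 2(δ/d)² = 2 × (2.802 / 0.7200)² = 30.28.
Rounding up, n = 31 per group.

n = 31 per group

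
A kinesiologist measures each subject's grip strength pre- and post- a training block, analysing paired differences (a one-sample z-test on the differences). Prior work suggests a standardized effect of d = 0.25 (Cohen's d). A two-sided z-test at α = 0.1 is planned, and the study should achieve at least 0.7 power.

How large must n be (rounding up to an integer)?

Set Φ(δ − 1.645) = 0.7; then δ − 1.645 = Φ⁻¹(0.7) = 0.524, giving δ = 2.169.
(Ignoring the negligible lower-tail rejection probability gives the usual closed-form inversion.)
δ = d·√n ⇒ n = (δ/d)² = (2.169 / 0.25)² = 75.29.
Round up to the next whole unit.

n = 76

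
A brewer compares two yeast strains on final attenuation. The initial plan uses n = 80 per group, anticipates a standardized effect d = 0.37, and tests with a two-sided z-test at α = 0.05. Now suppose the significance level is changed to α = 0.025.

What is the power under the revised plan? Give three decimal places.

δ = d·√(n/2) = 0.37 × √(80/2) = 2.3401 (unchanged). New critical value: z_{0.0125} = 2.241.
Revised power = Φ(δ − 2.241) + Φ(−δ − 2.241) = Φ(0.099) + Φ(-4.581) = 0.5393 + 0.0000 = 0.5393.

Power ≈ 0.539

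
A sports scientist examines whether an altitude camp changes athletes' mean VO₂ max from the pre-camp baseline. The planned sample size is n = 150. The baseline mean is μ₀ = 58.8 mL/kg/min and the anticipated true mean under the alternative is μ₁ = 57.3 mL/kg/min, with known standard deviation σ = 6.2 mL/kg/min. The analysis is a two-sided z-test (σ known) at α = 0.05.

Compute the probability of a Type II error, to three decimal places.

β ≈ 0.158

Standardized effect: d = |μ₁ − μ₀| / σ = |57.3 − 58.8| / 6.2 = 0.2419
Noncentrality parameter: δ = d·√n = 0.2419 × √150 = 2.9631
Two-sided α = 0.05 → critical value z_{0.025} = 1.960.
Power = Φ(δ − 1.960) + Φ(−δ − 1.960) = Φ(1.003) + Φ(-4.923) = 0.8421 + 0.0000 = 0.8421.
Type II error: β = 1 − power = 1 − 0.8421 = 0.1579.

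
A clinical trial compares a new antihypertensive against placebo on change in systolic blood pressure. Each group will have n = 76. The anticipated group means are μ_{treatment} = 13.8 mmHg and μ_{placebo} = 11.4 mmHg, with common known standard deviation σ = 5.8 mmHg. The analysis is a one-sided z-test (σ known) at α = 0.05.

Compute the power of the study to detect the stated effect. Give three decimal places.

Power ≈ 0.818

Standardized effect: d = |μ_{treatment} − μ_{placebo}| / σ = |13.8 − 11.4| / 5.8 = 0.4138
Noncentrality parameter: δ = d·√(n/2) = 0.4138 × √(76/2) = 2.5508
Critical value for a one-sided test at α = 0.05: z_α = 1.645.
Power = Φ(δ − 1.645) = Φ(0.906) = 0.8175.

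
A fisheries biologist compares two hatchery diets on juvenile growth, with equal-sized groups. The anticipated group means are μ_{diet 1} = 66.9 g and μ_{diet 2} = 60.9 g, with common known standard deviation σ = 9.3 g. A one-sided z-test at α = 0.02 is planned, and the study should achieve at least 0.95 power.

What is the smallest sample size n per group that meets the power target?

Standardized effect: d = |μ_{diet 1} − μ_{diet 2}| / σ = |66.9 − 60.9| / 9.3 = 0.6452
Set Φ(δ − 2.054) = 0.95; then δ − 2.054 = Φ⁻¹(0.95) = 1.645, giving δ = 3.699.
δ = d·√(n/2) ⇒ n = 2(δ/d)² = 2 × (3.699 / 0.6452)² = 65.73.
Rounding up, n = 66 per group.

n = 66 per group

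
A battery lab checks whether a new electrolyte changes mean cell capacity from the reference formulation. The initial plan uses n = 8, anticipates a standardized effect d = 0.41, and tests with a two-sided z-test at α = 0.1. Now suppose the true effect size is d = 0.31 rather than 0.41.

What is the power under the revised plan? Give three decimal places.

Power ≈ 0.227

With d = 0.31: δ = d·√n = 0.31 × √8 = 0.8768. Critical value z_{0.05} = 1.645.
Revised power = Φ(δ − 1.645) + Φ(−δ − 1.645) = Φ(-0.768) + Φ(-2.522) = 0.2212 + 0.0058 = 0.2271.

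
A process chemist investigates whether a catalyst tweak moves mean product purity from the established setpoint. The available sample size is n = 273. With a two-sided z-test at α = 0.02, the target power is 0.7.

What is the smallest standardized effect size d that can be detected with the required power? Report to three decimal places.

Need Φ(δ − 2.326) = 0.7, so δ = 2.326 + 0.524 = 2.851.
(The second rejection-region term Φ(−δ − z_{α/2}) is negligible and dropped.)
δ = d·√n ⇒ d = δ/√n = 2.851/√273 = 0.1725.

d ≈ 0.173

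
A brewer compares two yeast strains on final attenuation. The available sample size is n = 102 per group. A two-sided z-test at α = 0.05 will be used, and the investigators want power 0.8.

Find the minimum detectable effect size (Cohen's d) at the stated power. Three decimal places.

Need Φ(δ − 1.960) = 0.8, so δ = 1.960 + 0.842 = 2.802.
(Lower-tail contribution to power is negligible for δ > 0.)
δ = d·√(n/2) ⇒ d = δ/√(n/2) = 2.802/√(102/2) = 0.3923.

d ≈ 0.392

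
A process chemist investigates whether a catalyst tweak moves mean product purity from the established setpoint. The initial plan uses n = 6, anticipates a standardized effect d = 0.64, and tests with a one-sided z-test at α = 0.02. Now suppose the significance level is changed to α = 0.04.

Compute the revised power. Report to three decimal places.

δ = d·√n = 0.64 × √6 = 1.5677 (unchanged). New critical value: z_{0.04} = 1.751.
Revised power = P(Z > 1.751 − δ) = Φ(-0.183) = 0.4274.

Power ≈ 0.427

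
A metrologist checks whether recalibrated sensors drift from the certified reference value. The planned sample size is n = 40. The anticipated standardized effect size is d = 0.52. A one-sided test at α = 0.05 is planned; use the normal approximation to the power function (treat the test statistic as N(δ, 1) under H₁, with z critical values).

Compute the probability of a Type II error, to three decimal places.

Noncentrality parameter: δ = d·√n = 0.52 × √40 = 3.2888
One-sided α = 0.05 → critical value z_{0.05} = 1.645.
Power = P(Z > 1.645 − δ) = Φ(1.644) = 0.9499.
Type II error: β = 1 − power = 1 − 0.9499 = 0.0501.

β ≈ 0.050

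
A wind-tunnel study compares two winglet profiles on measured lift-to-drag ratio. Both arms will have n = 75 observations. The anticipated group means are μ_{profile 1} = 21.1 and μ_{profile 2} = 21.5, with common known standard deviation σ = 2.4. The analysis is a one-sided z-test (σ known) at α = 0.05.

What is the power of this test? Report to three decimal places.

Power ≈ 0.266

Standardized effect: d = |μ_{profile 1} − μ_{profile 2}| / σ = |21.1 − 21.5| / 2.4 = 0.1667
Noncentrality parameter: δ = d·√(n/2) = 0.1667 × √(75/2) = 1.0206
Critical value for a one-sided test at α = 0.05: z_α = 1.645.
Power = P(Z > 1.645 − δ) = Φ(-0.624) = 0.2662.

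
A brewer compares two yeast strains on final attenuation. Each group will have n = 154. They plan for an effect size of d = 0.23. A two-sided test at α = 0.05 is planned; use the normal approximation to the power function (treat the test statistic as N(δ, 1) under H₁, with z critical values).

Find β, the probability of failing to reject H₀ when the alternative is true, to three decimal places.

Noncentrality parameter: λ = d·√(n/2) = 0.23 × √(154/2) = 2.0182
Two-sided α = 0.05 → critical value z_{0.025} = 1.960.
Power = Φ(λ − 1.960) + Φ(−λ − 1.960) = Φ(0.058) + Φ(-3.978) = 0.5232 + 0.0000 = 0.5233.
Type II error: β = 1 − power = 1 − 0.5233 = 0.4767.

β ≈ 0.477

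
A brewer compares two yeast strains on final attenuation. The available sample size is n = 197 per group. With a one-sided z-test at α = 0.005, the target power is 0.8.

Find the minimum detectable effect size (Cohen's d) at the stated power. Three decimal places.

Required noncentrality: δ = z_{0.005} + z_{0.20} = 2.576 + 0.842 = 3.417.
δ = d·√(n/2) ⇒ d = δ/√(n/2) = 3.417/√(197/2) = 0.3443.

d ≈ 0.344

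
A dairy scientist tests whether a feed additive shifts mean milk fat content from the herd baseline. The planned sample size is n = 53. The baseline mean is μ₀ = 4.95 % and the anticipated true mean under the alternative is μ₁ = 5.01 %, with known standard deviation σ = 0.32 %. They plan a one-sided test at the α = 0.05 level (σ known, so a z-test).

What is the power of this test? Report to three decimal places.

Standardized effect: d = |μ₁ − μ₀| / σ = |5.01 − 4.95| / 0.32 = 0.1875
Noncentrality parameter: δ = d·√n = 0.1875 × √53 = 1.3650
Critical value for a one-sided test at α = 0.05: z_α = 1.645.
Power = Φ(δ − 1.645) = Φ(-0.280) = 0.3898.

Power ≈ 0.390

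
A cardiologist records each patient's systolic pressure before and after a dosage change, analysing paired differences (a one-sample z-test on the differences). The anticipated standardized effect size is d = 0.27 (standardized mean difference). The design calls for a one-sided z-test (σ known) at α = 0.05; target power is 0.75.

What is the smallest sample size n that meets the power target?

n = 74

Set Φ(δ − 1.645) = 0.75; then δ − 1.645 = Φ⁻¹(0.75) = 0.674, giving δ = 2.319.
δ = d·√n ⇒ n = (δ/d)² = (2.319 / 0.27)² = 73.79.
Rounding up, n = 74.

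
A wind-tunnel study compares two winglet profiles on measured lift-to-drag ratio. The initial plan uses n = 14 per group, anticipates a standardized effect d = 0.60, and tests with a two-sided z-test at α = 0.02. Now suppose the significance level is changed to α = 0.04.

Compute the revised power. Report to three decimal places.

Power ≈ 0.321

δ = d·√(n/2) = 0.60 × √(14/2) = 1.5875 (unchanged). New critical value: z_{0.02} = 2.054.
Revised power = Φ(δ − 2.054) + Φ(−δ − 2.054) = Φ(-0.466) + Φ(-3.641) = 0.3205 + 0.0001 = 0.3206.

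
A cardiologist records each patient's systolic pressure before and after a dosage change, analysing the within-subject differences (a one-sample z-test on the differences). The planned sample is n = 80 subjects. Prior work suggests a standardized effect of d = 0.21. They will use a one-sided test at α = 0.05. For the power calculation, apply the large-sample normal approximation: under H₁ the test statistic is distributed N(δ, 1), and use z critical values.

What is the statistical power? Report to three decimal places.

Power ≈ 0.592

Noncentrality parameter: δ = d·√n = 0.21 × √80 = 1.8783
One-sided α = 0.05 → critical value z_{0.05} = 1.645.
Power = P(Z > 1.645 − δ) = Φ(0.233) = 0.5923.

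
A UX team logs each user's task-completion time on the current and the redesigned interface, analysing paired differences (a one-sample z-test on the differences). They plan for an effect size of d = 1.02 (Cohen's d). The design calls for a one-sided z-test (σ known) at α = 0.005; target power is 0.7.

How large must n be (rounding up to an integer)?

n = 10

Set Φ(δ − 2.576) = 0.7; then δ − 2.576 = Φ⁻¹(0.7) = 0.524, giving δ = 3.100.
δ = d·√n ⇒ n = (δ/d)² = (3.100 / 1.02)² = 9.24.
Rounding up, n = 10.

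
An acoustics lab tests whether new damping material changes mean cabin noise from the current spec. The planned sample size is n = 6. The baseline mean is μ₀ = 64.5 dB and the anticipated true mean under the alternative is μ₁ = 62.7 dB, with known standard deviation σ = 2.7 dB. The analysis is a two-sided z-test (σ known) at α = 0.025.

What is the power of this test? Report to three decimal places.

Standardized effect: d = |μ₁ − μ₀| / σ = |62.7 − 64.5| / 2.7 = 0.6667
Noncentrality parameter: λ = d·√n = 0.6667 × √6 = 1.6330
Critical value for a two-sided test at α = 0.025: z_{α/2} = 2.241.
Power = Φ(λ − 2.241) + Φ(−λ − 2.241) = Φ(-0.608) + Φ(-3.874) = 0.2715 + 0.0001 = 0.2715.

Power ≈ 0.272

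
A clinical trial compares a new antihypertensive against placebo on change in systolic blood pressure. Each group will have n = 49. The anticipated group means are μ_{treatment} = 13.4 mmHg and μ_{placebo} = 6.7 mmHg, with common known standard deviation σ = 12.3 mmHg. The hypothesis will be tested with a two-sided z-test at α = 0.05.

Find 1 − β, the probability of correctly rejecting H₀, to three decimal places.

Standardized effect: d = |μ_{treatment} − μ_{placebo}| / σ = |13.4 − 6.7| / 12.3 = 0.5447
Noncentrality parameter: δ = d·√(n/2) = 0.5447 × √(49/2) = 2.6962
Critical value for a two-sided test at α = 0.05: z_{α/2} = 1.960.
Power = Φ(δ − 1.960) + Φ(−δ − 1.960) = Φ(0.736) + Φ(-4.656) = 0.7692 + 0.0000 = 0.7692.

Power ≈ 0.769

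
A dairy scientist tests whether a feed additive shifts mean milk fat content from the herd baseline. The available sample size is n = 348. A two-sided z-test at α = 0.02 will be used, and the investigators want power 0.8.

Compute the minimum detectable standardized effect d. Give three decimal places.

Need Φ(δ − 2.326) = 0.8, so δ = 2.326 + 0.842 = 3.168.
(Lower-tail contribution to power is negligible for δ > 0.)
δ = d·√n ⇒ d = δ/√n = 3.168/√348 = 0.1698.

d ≈ 0.170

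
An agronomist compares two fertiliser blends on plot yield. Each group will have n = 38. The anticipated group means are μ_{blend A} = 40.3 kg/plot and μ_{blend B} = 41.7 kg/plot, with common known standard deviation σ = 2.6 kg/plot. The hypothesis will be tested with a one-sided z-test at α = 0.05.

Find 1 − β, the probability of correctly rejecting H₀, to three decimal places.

Standardized effect: d = |μ_{blend A} − μ_{blend B}| / σ = |40.3 − 41.7| / 2.6 = 0.5385
Noncentrality parameter: δ = d·√(n/2) = 0.5385 × √(38/2) = 2.3471
Critical value for a one-sided test at α = 0.05: z_α = 1.645.
Power = Φ(δ − 1.645) = Φ(0.702) = 0.7587.

Power ≈ 0.759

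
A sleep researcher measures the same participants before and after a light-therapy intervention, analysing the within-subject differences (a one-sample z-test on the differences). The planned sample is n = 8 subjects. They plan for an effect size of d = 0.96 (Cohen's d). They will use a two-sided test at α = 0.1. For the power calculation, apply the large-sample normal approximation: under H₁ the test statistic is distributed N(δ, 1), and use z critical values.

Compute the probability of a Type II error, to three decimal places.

β ≈ 0.142

Noncentrality parameter: δ = d·√n = 0.96 × √8 = 2.7153
Critical value for a two-sided test at α = 0.1: z_{α/2} = 1.645.
Power = Φ(δ − 1.645) + Φ(−δ − 1.645) = Φ(1.070) + Φ(-4.360) = 0.8578 + 0.0000 = 0.8578.
Type II error: β = 1 − power = 1 − 0.8578 = 0.1422.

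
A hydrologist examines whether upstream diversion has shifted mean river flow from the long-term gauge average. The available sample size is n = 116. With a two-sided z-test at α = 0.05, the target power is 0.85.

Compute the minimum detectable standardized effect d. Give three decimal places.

Required noncentrality: δ = z_{0.025} + z_{0.15} = 1.960 + 1.036 = 2.996.
(Lower-tail contribution to power is negligible for δ > 0.)
δ = d·√n ⇒ d = δ/√n = 2.996/√116 = 0.2782.

d ≈ 0.278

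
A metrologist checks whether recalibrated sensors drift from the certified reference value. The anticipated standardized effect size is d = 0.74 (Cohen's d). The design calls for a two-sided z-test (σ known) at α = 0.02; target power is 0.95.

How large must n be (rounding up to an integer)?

Set Φ(δ − 2.326) = 0.95; then δ − 2.326 = Φ⁻¹(0.95) = 1.645, giving δ = 3.971.
(The Φ(−δ − z_{α/2}) term is vanishingly small for δ > 0 and is dropped in the standard sample-size formula.)
δ = d·√n ⇒ n = (δ/d)² = (3.971 / 0.74)² = 28.80.
Rounding up, n = 29.

n = 29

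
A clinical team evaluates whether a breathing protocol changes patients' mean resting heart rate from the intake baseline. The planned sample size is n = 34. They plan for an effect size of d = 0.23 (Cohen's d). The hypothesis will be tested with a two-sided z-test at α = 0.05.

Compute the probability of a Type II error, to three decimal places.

β ≈ 0.732

Noncentrality parameter: δ = d·√n = 0.23 × √34 = 1.3411
Critical value for a two-sided test at α = 0.05: z_{α/2} = 1.960.
Power = Φ(δ − 1.960) + Φ(−δ − 1.960) = Φ(-0.619) + Φ(-3.301) = 0.2680 + 0.0005 = 0.2685.
Type II error: β = 1 − power = 1 − 0.2685 = 0.7315.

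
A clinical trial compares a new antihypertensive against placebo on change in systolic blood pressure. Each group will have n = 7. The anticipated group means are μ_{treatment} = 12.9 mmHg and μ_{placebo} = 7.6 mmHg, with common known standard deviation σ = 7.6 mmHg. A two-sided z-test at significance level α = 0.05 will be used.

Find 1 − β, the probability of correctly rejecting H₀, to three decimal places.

Power ≈ 0.257

Standardized effect: d = |μ_{treatment} − μ_{placebo}| / σ = |12.9 − 7.6| / 7.6 = 0.6974
Noncentrality parameter: δ = d·√(n/2) = 0.6974 × √(7/2) = 1.3047
Two-sided α = 0.05 → critical value z_{0.025} = 1.960.
Power = Φ(δ − 1.960) + Φ(−δ − 1.960) = Φ(-0.655) + Φ(-3.265) = 0.2561 + 0.0005 = 0.2567.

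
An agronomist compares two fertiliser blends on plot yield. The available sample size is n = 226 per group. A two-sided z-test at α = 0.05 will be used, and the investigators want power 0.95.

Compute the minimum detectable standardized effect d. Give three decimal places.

d ≈ 0.339

Required noncentrality: δ = z_{0.025} + z_{0.05} = 1.960 + 1.645 = 3.605.
(Lower-tail contribution to power is negligible for δ > 0.)
δ = d·√(n/2) ⇒ d = δ/√(n/2) = 3.605/√(226/2) = 0.3391.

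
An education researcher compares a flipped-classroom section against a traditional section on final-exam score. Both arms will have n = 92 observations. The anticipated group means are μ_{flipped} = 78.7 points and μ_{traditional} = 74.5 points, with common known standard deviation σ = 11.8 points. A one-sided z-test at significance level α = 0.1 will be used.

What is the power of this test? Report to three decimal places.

Power ≈ 0.871

Standardized effect: d = |μ_{flipped} − μ_{traditional}| / σ = |78.7 − 74.5| / 11.8 = 0.3559
Noncentrality parameter: δ = d·√(n/2) = 0.3559 × √(92/2) = 2.4140
One-sided α = 0.1 → critical value z_{0.1} = 1.282.
Power = P(Z > 1.282 − δ) = Φ(1.132) = 0.8713.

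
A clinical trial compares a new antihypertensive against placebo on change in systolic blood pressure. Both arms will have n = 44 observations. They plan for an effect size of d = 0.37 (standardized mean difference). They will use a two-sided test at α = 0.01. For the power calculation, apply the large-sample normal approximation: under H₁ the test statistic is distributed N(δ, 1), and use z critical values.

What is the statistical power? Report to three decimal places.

Power ≈ 0.200

Noncentrality parameter: λ = d·√(n/2) = 0.37 × √(44/2) = 1.7355
Critical value for a two-sided test at α = 0.01: z_{α/2} = 2.576.
Power = Φ(λ − 2.576) + Φ(−λ − 2.576) = Φ(-0.840) + Φ(-4.311) = 0.2003 + 0.0000 = 0.2004.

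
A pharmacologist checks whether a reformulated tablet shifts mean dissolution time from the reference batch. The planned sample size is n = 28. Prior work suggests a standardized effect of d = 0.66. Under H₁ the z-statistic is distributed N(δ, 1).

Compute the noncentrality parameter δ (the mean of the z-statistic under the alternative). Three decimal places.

δ ≈ 3.492

The noncentrality parameter scales effect size by the design's sample-size factor: δ = d·√n = 0.66 × √28 = 3.4924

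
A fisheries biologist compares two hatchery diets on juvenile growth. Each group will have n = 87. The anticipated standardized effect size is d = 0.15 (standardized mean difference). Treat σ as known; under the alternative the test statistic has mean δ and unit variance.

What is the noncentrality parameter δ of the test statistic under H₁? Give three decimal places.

The noncentrality parameter scales effect size by the design's sample-size factor: δ = d·√(n/2) = 0.15 × √(87/2) = 0.9893

δ ≈ 0.989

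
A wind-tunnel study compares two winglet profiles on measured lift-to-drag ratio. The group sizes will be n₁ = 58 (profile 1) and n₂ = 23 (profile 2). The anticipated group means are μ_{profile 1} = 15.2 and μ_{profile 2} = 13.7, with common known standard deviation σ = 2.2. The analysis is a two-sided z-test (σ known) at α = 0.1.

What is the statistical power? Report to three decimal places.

Power ≈ 0.869

Standardized effect: d = |μ_{profile 1} − μ_{profile 2}| / σ = |15.2 − 13.7| / 2.2 = 0.6818
Noncentrality parameter: δ = d / √(1/n₁ + 1/n₂) = 0.6818 / √(1/58 + 1/23) = 2.7670
Critical value for a two-sided test at α = 0.1: z_{α/2} = 1.645.
Power = Φ(δ − 1.645) + Φ(−δ − 1.645) = Φ(1.122) + Φ(-4.412) = 0.8691 + 0.0000 = 0.8691.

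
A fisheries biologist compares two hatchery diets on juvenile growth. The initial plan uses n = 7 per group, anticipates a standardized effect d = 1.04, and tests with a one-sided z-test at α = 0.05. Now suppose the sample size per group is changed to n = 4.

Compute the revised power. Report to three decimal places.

Power ≈ 0.431

With n = 4 per group: δ = d·√(n/2) = 1.04 × √(4/2) = 1.4708. Critical value z_{0.05} = 1.645.
Revised power = P(Z > 1.645 − δ) = Φ(-0.174) = 0.4309.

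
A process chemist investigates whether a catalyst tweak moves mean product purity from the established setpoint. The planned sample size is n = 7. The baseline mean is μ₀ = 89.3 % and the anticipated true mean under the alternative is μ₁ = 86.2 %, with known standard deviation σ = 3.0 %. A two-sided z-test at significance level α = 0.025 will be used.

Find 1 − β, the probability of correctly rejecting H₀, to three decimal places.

Standardized effect: d = |μ₁ − μ₀| / σ = |86.2 − 89.3| / 3.0 = 1.0333
Noncentrality parameter: δ = d·√n = 1.0333 × √7 = 2.7339
Critical value for a two-sided test at α = 0.025: z_{α/2} = 2.241.
Power = Φ(δ − 2.241) + Φ(−δ − 2.241) = Φ(0.493) + Φ(-4.975) = 0.6888 + 0.0000 = 0.6888.

Power ≈ 0.689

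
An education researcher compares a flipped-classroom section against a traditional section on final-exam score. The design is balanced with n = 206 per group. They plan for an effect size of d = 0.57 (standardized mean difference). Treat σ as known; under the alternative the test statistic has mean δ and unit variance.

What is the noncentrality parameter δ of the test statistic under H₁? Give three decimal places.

δ ≈ 5.785

δ = d·√(n/2) = 0.57 × √(206/2) = 5.7849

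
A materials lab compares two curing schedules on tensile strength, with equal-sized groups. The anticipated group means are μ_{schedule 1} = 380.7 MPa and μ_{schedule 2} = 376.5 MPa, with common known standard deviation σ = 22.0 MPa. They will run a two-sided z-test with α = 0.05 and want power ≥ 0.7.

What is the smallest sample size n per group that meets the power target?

n = 339 per group

Standardized effect: d = |μ_{schedule 1} − μ_{schedule 2}| / σ = |380.7 − 376.5| / 22.0 = 0.1909
For power 0.7 need Φ(δ − z_{0.025}) = 0.7, so δ = z_{0.025} + z_{0.30} = 1.960 + 0.524 = 2.484.
(The Φ(−δ − z_{α/2}) term is vanishingly small for δ > 0 and is dropped in the standard sample-size formula.)
δ = d·√(n/2) ⇒ n = 2(δ/d)² = 2 × (2.484 / 0.1909)² = 338.69.
Round up to the next whole unit.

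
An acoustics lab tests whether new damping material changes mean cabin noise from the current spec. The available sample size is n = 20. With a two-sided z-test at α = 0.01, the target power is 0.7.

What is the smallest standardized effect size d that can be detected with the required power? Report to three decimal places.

d ≈ 0.693

Need Φ(δ − 2.576) = 0.7, so δ = 2.576 + 0.524 = 3.100.
(The second rejection-region term Φ(−δ − z_{α/2}) is negligible and dropped.)
δ = d·√n ⇒ d = δ/√n = 3.100/√20 = 0.6932.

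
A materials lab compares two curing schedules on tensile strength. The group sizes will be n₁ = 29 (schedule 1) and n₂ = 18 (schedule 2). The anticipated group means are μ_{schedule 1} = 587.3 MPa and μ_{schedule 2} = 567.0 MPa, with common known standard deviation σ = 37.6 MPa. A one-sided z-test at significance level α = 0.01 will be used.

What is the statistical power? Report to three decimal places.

Standardized effect: d = |μ_{schedule 1} − μ_{schedule 2}| / σ = |587.3 − 567.0| / 37.6 = 0.5399
Noncentrality parameter: δ = d / √(1/n₁ + 1/n₂) = 0.5399 / √(1/29 + 1/18) = 1.7993
Critical value for a one-sided test at α = 0.01: z_α = 2.326.
Power = Φ(δ − 2.326) = Φ(-0.527) = 0.2991.

Power ≈ 0.299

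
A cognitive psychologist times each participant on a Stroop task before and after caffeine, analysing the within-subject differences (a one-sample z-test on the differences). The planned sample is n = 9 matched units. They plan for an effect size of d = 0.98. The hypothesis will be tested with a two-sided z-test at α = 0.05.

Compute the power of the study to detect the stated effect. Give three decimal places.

Noncentrality parameter: δ = d·√n = 0.98 × √9 = 2.9400
Critical value for a two-sided test at α = 0.05: z_{α/2} = 1.960.
Power = Φ(δ − 1.960) + Φ(−δ − 1.960) = Φ(0.980) + Φ(-4.900) = 0.8365 + 0.0000 = 0.8365.

Power ≈ 0.836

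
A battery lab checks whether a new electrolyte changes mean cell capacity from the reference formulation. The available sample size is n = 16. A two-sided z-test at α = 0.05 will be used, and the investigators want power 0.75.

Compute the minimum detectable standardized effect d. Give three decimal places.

d ≈ 0.659

Required noncentrality: δ = z_{0.025} + z_{0.25} = 1.960 + 0.674 = 2.634.
(Lower-tail contribution to power is negligible for δ > 0.)
δ = d·√n ⇒ d = δ/√n = 2.634/√16 = 0.6586.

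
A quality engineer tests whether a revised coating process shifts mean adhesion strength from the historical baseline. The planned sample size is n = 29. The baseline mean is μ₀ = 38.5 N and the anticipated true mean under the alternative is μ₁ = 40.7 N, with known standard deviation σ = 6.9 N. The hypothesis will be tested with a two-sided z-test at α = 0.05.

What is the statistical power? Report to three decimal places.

Power ≈ 0.404

Standardized effect: d = |μ₁ − μ₀| / σ = |40.7 − 38.5| / 6.9 = 0.3188
Noncentrality parameter: δ = d·√n = 0.3188 × √29 = 1.7170
Two-sided α = 0.05 → critical value z_{0.025} = 1.960.
Power = Φ(δ − 1.960) + Φ(−δ − 1.960) = Φ(-0.243) + Φ(-3.677) = 0.4040 + 0.0001 = 0.4041.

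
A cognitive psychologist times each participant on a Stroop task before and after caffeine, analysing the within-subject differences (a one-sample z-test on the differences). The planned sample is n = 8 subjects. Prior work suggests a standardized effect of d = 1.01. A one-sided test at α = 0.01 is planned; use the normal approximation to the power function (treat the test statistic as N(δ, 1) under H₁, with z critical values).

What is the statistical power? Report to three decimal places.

Noncentrality parameter: δ = d·√n = 1.01 × √8 = 2.8567
Critical value for a one-sided test at α = 0.01: z_α = 2.326.
Power = Φ(δ − 2.326) = Φ(0.530) = 0.7021.

Power ≈ 0.702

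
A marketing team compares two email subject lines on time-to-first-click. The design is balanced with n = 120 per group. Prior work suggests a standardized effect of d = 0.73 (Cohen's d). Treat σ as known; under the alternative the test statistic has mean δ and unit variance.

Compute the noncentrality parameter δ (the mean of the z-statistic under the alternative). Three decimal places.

δ ≈ 5.655

δ = d·√(n/2) = 0.73 × √(120/2) = 5.6546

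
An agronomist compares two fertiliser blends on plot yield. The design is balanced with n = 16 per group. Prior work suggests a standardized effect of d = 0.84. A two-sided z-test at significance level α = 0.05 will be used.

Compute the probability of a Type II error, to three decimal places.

β ≈ 0.339

Noncentrality parameter: δ = d·√(n/2) = 0.84 × √(16/2) = 2.3759
Critical value for a two-sided test at α = 0.05: z_{α/2} = 1.960.
Power = Φ(δ − 1.960) + Φ(−δ − 1.960) = Φ(0.416) + Φ(-4.336) = 0.6613 + 0.0000 = 0.6613.
Type II error: β = 1 − power = 1 − 0.6613 = 0.3387.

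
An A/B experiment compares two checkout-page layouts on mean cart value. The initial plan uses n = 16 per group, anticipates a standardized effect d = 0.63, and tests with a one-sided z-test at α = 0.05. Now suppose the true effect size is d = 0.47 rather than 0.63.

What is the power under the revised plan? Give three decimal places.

With d = 0.47: δ = d·√(n/2) = 0.47 × √(16/2) = 1.3294. Critical value z_{0.05} = 1.645.
Revised power = Φ(δ − 1.645) = Φ(-0.315) = 0.3762.

Power ≈ 0.376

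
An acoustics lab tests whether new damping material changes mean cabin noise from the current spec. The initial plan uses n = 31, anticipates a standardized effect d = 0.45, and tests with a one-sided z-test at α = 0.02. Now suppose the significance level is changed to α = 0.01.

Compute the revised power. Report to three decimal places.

δ = d·√n = 0.45 × √31 = 2.5055 (unchanged). New critical value: z_{0.01} = 2.326.
Revised power = P(Z > 2.326 − δ) = Φ(0.179) = 0.5711.

Power ≈ 0.571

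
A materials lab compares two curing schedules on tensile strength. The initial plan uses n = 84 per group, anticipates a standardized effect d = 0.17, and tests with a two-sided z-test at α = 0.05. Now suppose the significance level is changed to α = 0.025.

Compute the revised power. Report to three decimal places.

δ = d·√(n/2) = 0.17 × √(84/2) = 1.1017 (unchanged). New critical value: z_{0.0125} = 2.241.
Revised power = Φ(δ − 2.241) + Φ(−δ − 2.241) = Φ(-1.140) + Φ(-3.343) = 0.1272 + 0.0004 = 0.1276.

Power ≈ 0.128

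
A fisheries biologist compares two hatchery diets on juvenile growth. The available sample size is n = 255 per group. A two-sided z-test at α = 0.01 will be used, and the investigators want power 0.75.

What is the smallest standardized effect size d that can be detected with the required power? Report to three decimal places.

Required noncentrality: δ = z_{0.005} + z_{0.25} = 2.576 + 0.674 = 3.250.
(Lower-tail contribution to power is negligible for δ > 0.)
δ = d·√(n/2) ⇒ d = δ/√(n/2) = 3.250/√(255/2) = 0.2879.

d ≈ 0.288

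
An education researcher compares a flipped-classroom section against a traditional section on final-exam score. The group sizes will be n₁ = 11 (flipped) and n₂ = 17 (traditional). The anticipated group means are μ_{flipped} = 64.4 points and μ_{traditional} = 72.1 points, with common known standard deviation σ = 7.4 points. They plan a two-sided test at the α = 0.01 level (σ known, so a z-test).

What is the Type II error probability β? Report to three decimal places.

β ≈ 0.455

Standardized effect: d = |μ_{flipped} − μ_{traditional}| / σ = |64.4 − 72.1| / 7.4 = 1.0405
Noncentrality parameter: δ = d / √(1/n₁ + 1/n₂) = 1.0405 / √(1/11 + 1/17) = 2.6891
Two-sided α = 0.01 → critical value z_{0.005} = 2.576.
Power = Φ(δ − 2.576) + Φ(−δ − 2.576) = Φ(0.113) + Φ(-5.265) = 0.5451 + 0.0000 = 0.5451.
Type II error: β = 1 − power = 1 − 0.5451 = 0.4549.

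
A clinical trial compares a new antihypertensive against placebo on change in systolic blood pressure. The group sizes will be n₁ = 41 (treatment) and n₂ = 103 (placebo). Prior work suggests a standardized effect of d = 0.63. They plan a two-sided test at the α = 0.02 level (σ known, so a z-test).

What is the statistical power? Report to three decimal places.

Noncentrality parameter: δ = d / √(1/n₁ + 1/n₂) = 0.63 / √(1/41 + 1/103) = 3.4117
Critical value for a two-sided test at α = 0.02: z_{α/2} = 2.326.
Power = Φ(δ − 2.326) + Φ(−δ − 2.326) = Φ(1.085) + Φ(-5.738) = 0.8611 + 0.0000 = 0.8611.

Power ≈ 0.861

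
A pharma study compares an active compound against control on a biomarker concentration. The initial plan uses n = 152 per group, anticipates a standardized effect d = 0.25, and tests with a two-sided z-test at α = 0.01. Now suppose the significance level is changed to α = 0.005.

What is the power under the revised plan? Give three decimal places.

Power ≈ 0.265

δ = d·√(n/2) = 0.25 × √(152/2) = 2.1794 (unchanged). New critical value: z_{0.0025} = 2.807.
Revised power = Φ(δ − 2.807) + Φ(−δ − 2.807) = Φ(-0.628) + Φ(-4.986) = 0.2651 + 0.0000 = 0.2651.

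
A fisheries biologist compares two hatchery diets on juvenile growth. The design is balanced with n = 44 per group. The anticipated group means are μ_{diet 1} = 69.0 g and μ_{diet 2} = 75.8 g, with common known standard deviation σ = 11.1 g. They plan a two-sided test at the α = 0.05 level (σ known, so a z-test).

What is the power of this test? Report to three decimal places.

Standardized effect: d = |μ_{diet 1} − μ_{diet 2}| / σ = |69.0 − 75.8| / 11.1 = 0.6126
Noncentrality parameter: δ = d·√(n/2) = 0.6126 × √(44/2) = 2.8734
Critical value for a two-sided test at α = 0.05: z_{α/2} = 1.960.
Power = Φ(δ − 1.960) + Φ(−δ − 1.960) = Φ(0.913) + Φ(-4.833) = 0.8195 + 0.0000 = 0.8195.

Power ≈ 0.819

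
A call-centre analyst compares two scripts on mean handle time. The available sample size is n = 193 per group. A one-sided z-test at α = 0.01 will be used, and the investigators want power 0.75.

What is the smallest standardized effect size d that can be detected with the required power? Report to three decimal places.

d ≈ 0.305

Need Φ(δ − 2.326) = 0.75, so δ = 2.326 + 0.674 = 3.001.
δ = d·√(n/2) ⇒ d = δ/√(n/2) = 3.001/√(193/2) = 0.3055.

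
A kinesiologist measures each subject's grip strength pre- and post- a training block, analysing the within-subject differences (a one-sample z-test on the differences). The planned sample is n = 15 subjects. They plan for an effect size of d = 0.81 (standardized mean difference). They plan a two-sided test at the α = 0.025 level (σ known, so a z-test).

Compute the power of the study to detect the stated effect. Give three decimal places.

Noncentrality parameter: δ = d·√n = 0.81 × √15 = 3.1371
Critical value for a two-sided test at α = 0.025: z_{α/2} = 2.241.
Power = Φ(δ − 2.241) + Φ(−δ − 2.241) = Φ(0.896) + Φ(-5.379) = 0.8148 + 0.0000 = 0.8148.

Power ≈ 0.815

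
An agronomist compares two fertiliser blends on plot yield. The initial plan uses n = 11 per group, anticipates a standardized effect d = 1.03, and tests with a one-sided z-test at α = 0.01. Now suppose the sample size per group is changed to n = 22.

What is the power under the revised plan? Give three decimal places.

Power ≈ 0.862

With n = 22 per group: δ = d·√(n/2) = 1.03 × √(22/2) = 3.4161. Critical value z_{0.01} = 2.326.
Revised power = P(Z > 2.326 − δ) = Φ(1.090) = 0.8621.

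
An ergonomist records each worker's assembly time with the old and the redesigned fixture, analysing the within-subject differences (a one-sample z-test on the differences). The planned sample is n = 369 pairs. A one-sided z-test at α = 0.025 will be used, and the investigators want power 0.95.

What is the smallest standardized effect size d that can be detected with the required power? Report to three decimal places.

Need Φ(δ − 1.960) = 0.95, so δ = 1.960 + 1.645 = 3.605.
δ = d·√n ⇒ d = δ/√n = 3.605/√369 = 0.1877.

d ≈ 0.188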